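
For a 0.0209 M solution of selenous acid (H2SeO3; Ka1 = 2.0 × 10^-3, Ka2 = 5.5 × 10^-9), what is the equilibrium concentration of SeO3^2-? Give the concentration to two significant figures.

First ionization gives [H+] ≈ [HSeO3-] = 5.54 × 10^-3 M.
Second step: Ka2 = [H+][SeO3^2-]/[HSeO3-] ≈ [SeO3^2-] (since [H+] ≈ [HSeO3-]).
So [SeO3^2-] ≈ Ka2.

5.5 × 10^-9 M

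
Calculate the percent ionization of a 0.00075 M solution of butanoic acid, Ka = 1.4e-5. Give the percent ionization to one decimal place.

CH3(CH2)2COOH ⇌ CH3(CH2)2COO- + H+; let x = [H+] at equilibrium.
Ka = x²/(C₀ − x); solving the quadratic gives x = 9.57 × 10^-5 M.
% ionization = x/C₀ × 100% = 9.57 × 10^-5/0.00075 × 100% = 12.8%

12.8%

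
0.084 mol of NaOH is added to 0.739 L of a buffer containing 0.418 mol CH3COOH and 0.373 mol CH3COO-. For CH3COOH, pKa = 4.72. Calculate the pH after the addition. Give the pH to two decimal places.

After neutralization: n(CH3COOH) = 0.334 mol, n(CH3COO-) = 0.457 mol.
Henderson–Hasselbalch with mole ratio 0.457/0.334: pH = 4.72 + (+0.136)

pH = 4.86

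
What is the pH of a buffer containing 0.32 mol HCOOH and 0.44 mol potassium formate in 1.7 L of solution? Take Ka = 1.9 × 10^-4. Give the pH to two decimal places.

pKa = −log(1.9 × 10^-4) = 3.721
Henderson–Hasselbalch: pH = pKa + log([HCOO-]/[HCOOH]) = 3.721 + log(0.44/0.32)
pH = 3.721 + (+0.138) = 3.86

pH = 3.86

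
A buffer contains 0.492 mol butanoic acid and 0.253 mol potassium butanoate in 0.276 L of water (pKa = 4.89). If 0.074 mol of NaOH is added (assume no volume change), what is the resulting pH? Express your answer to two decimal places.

pH = 4.78

After neutralization: n(CH3(CH2)2COOH) = 0.418 mol, n(CH3(CH2)2COO-) = 0.327 mol.
Henderson–Hasselbalch with mole ratio 0.327/0.418: pH = 4.89 + (-0.107)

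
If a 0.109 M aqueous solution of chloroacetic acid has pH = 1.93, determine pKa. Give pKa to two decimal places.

[H+] = 10^(-1.93) = 1.17 × 10^-2 M
At equilibrium [HA] = 0.109 − 1.17 × 10^-2 = 9.73 × 10^-2 M
Ka = [H+][A-]/[HA] = (1.17 × 10^-2)² / 9.73 × 10^-2 = 1.41 × 10^-3
pKa = -log(1.41 × 10^-3) = 2.85

pKa = 2.85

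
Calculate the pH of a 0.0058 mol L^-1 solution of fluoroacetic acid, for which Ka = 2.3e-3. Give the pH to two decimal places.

FCH2COOH ⇌ FCH2COO- + H+
From the ICE table, Ka = [H+]²/(0.0058 − [H+]) = 2.3 × 10^-3.
[H+] is not negligible relative to C₀; solve [H+]² + 0.0023·[H+] − 1.33e-05 = 0.
[H+] = [−0.0023 + √(0.0023² + 5.34e-05)]/2 = 2.68 × 10^-3 M
pH = −log[H+] = −log(2.68 × 10^-3) = 2.57

pH = 2.57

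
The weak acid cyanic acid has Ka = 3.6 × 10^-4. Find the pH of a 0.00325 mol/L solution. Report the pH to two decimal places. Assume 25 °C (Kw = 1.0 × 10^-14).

pH = 3.04

HOCN ⇌ OCN- + H+
From the ICE table, Ka = x²/(0.00325 − x) = 3.6 × 10^-4.
The 5% rule fails; solving x² + Ka·x − Ka·C₀ = 0 exactly:
x = (−Ka + √(Ka² + 4·Ka·C₀))/2 = 9.17 × 10^-4 M
pH = −log(9.17 × 10^-4) = 3.04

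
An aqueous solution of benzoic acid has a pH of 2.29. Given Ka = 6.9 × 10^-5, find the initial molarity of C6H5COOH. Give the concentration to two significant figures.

C₀ = 3.9 × 10^-1 M

[H+] = 10^(-2.29) = 5.13 × 10^-3 M = x
Ka = x²/(C₀ − x) ⇒ C₀ = x + x²/Ka
C₀ = 5.13 × 10^-3 + (5.13 × 10^-3)²/(6.9 × 10^-5) = 3.87 × 10^-1 M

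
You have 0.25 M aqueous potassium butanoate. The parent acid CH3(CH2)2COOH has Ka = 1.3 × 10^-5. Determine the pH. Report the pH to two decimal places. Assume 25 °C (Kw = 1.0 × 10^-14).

pH = 9.14

CH3(CH2)2COO- is the conjugate base of the weak acid CH3(CH2)2COOH.
Kb = Kw/Ka = 1.0×10^-14 / 1.3 × 10^-5 = 7.69 × 10^-10
Kb = x²/(0.25 − x) = 7.69 × 10^-10
Since Kb ≪ C₀, x ≈ √(Kb·C₀) = 1.39 × 10^-5 M.
pOH = 4.86, so pH = 14.00 − pOH = 9.14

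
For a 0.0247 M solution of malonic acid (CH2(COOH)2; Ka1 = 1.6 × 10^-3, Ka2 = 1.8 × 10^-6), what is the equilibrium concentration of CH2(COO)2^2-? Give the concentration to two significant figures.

1.8 × 10^-6 M

First ionization gives [H+] ≈ [CH2(COOH)COO-] = 5.54 × 10^-3 M.
Second step: Ka2 = [H+][CH2(COO)2^2-]/[CH2(COOH)COO-] ≈ [CH2(COO)2^2-] (since [H+] ≈ [CH2(COOH)COO-]).
So [CH2(COO)2^2-] ≈ Ka2.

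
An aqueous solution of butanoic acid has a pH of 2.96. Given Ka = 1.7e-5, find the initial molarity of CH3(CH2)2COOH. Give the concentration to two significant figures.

[H+] = 10^(-2.96) = 1.10 × 10^-3 M = x
Ka = x²/(C₀ − x) ⇒ C₀ = x + x²/Ka
C₀ = 1.10 × 10^-3 + (1.10 × 10^-3)²/(1.7 × 10^-5) = 7.23 × 10^-2 M

C₀ = 7.2 × 10^-2 M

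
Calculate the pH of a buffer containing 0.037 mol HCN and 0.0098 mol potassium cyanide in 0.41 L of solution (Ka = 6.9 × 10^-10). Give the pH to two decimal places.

pH = 8.58

pKa = −log(6.9 × 10^-10) = 9.161
Henderson–Hasselbalch: pH = pKa + log([CN-]/[HCN]) = 9.161 + log(0.0098/0.037)
pH = 9.161 + (-0.577) = 8.58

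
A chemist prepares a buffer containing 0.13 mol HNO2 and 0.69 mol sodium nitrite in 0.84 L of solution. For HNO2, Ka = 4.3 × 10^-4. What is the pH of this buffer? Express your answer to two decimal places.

pH = 4.09

pKa = −log(4.3 × 10^-4) = 3.367
Using pH = pKa + log([base]/[acid]) with [base]/[acid] = 0.69/0.13:
pH = 3.367 + (+0.725) = 4.09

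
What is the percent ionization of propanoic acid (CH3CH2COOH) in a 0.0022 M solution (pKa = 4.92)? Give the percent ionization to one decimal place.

CH3CH2COOH ⇌ CH3CH2COO- + H+; let x = [H+] at equilibrium.
Ka = 10^(−4.92) = 1.20 × 10^-5
Ka = x²/(C₀ − x); solving the quadratic gives x = 1.57 × 10^-4 M.
Fraction ionized = 1.57 × 10^-4 / 0.0022 = 0.0714 → 7.1%

7.1%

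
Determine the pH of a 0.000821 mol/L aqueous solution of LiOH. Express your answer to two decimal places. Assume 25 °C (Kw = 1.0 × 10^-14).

LiOH is a strong base; [OH-] = 0.000821 M.
pOH = -log(0.000821) = 3.09
pH = 14.00 - 3.09 = 10.91

pH = 10.91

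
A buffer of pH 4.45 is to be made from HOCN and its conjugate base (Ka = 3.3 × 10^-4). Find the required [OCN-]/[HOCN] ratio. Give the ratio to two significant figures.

pKa = -log(3.3 × 10^-4) = 3.481
pH = pKa + log(r) ⇒ log(r) = 4.45 − 3.481 = +0.969
r = [OCN-]/[HOCN] = 10^(+0.969) = 9.31

ratio = 9.3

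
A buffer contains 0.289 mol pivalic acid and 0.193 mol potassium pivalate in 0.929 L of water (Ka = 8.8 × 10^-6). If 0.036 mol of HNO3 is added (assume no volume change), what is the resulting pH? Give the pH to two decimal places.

pH = 4.74

After neutralization: n((CH3)3CCOOH) = 0.325 mol, n((CH3)3CCOO-) = 0.157 mol.
pKa = −log(8.8 × 10^-6) = 5.056
pH = pKa + log([A⁻]/[HA]) = 5.056 + log(0.157/0.325) = 5.056 -0.316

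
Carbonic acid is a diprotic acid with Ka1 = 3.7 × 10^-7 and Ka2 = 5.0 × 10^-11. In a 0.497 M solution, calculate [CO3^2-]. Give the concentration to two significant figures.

First ionization gives [H+] ≈ [HCO3-] = 4.29 × 10^-4 M.
Second step: Ka2 = [H+][CO3^2-]/[HCO3-] ≈ [CO3^2-] (since [H+] ≈ [HCO3-]).
So [CO3^2-] ≈ Ka2.

5.0 × 10^-11 M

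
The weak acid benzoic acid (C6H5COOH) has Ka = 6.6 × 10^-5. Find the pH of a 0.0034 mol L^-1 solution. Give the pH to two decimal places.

C6H5COOH ⇌ C6H5COO- + H+
From the ICE table, Ka = [H+]²/(0.0034 − [H+]) = 6.6 × 10^-5.
The 5% rule fails; solving [H+]² + Ka·[H+] − Ka·C₀ = 0 exactly:
[H+] = (−Ka + √(Ka² + 4·Ka·C₀))/2 = 4.42 × 10^-4 M
pH = −log[H+] = −log(4.42 × 10^-4) = 3.35

pH = 3.35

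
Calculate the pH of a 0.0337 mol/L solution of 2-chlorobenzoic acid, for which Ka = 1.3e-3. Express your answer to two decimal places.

ClC6H4COOH ⇌ ClC6H4COO- + H+
Let x = [H+] at equilibrium. Ka = x²/(0.0337 − x).
x is not negligible relative to C₀; solve x² + 0.0013·x − 4.38e-05 = 0.
x = [−0.0013 + √(0.0013² + 0.000175)]/2 = 6.00 × 10^-3 M
pH = −log(6.00 × 10^-3) = 2.22

pH = 2.22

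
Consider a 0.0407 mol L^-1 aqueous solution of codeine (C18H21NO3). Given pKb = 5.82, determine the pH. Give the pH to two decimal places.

C18H21NO3 + H2O ⇌ C18H22NO3+ + OH-
Kb = 10^(−5.82) = 1.51 × 10^-6
Let x = [OH-] at equilibrium. Kb = x²/(0.0407 − x).
Since Kb ≪ C₀, x ≈ √(Kb·C₀) = 2.48 × 10^-4 M.
Check: 0.61% ionized — well under 5%, approximation valid.
pOH = 3.61, so pH = 14.00 − pOH = 10.39

pH = 10.39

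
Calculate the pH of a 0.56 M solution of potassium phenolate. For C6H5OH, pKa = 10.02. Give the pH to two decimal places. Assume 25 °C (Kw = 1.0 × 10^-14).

pH = 11.88

C6H5O- is the conjugate base of the weak acid C6H5OH.
Ka = 10^(−10.02) = 9.55 × 10^-11
Kb = Kw/Ka = 1.0×10^-14 / 9.55 × 10^-11 = 1.05 × 10^-4
Kb = x²/(0.56 − x) = 1.05 × 10^-4
Neglecting x in the denominator: x = √(1.05 × 10^-4 × 0.56) = 7.67 × 10^-3 M
pOH = −log(7.67 × 10^-3) = 2.12; pH = 14.00 − 2.12 = 11.88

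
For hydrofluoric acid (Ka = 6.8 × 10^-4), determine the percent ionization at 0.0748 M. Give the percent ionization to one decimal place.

9.1%

HF ⇌ F- + H+; let x = [H+] at equilibrium.
Ka = x²/(C₀ − x); solving the quadratic gives x = 6.80 × 10^-3 M.
% ionization = x/C₀ × 100% = 6.80 × 10^-3/0.0748 × 100% = 9.1%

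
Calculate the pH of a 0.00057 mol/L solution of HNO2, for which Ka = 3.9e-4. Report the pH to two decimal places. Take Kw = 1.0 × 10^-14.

pH = 3.50

HNO2 ⇌ NO2- + H+
From the ICE table, Ka = x²/(0.00057 − x) = 3.9 × 10^-4.
Here C₀/Ka ≈ 1.46, so the small-x approximation fails. Use the quadratic:
x = (−Ka + √(Ka² + 4·Ka·C₀))/2 = 3.15 × 10^-4 M
pH = −log[H+] = −log(3.15 × 10^-4) = 3.50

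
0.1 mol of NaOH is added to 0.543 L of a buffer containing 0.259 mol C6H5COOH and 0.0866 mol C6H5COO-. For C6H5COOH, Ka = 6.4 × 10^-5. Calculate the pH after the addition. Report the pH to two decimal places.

pH = 4.26

OH- converts C6H5COOH to C6H5COO-: C6H5COOH → 0.159 mol, C6H5COO- → 0.187 mol.
pKa = −log(6.4 × 10^-5) = 4.194
pH = pKa + log([A⁻]/[HA]) = 4.194 + log(0.187/0.159) = 4.194 +0.070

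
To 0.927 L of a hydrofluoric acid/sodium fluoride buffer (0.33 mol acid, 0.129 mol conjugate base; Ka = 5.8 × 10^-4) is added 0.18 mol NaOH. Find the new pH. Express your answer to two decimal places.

pH = 3.55

After neutralization: n(HF) = 0.15 mol, n(F-) = 0.309 mol.
pKa = −log(5.8 × 10^-4) = 3.237
Henderson–Hasselbalch with mole ratio 0.309/0.15: pH = 3.237 + (+0.314)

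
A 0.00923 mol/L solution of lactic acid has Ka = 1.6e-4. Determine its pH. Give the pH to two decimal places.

pH = 2.94

CH3CH(OH)COOH ⇌ CH3CH(OH)COO- + H+
From the ICE table, Ka = [H+]²/(0.00923 − [H+]) = 1.6 × 10^-4.
[H+] is not negligible relative to C₀; solve [H+]² + 0.00016·[H+] − 1.48e-06 = 0.
[H+] = [−0.00016 + √(0.00016² + 5.91e-06)]/2 = 1.14 × 10^-3 M
pH = −log(1.14 × 10^-3) = 2.94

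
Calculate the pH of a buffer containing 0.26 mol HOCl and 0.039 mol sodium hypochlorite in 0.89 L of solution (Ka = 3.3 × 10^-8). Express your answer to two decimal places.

pKa = −log(3.3 × 10^-8) = 7.481
pH = pKa + log([A⁻]/[HA]) = 7.481 + log(0.039/0.26)
pH = 7.481 + (-0.824) = 6.66

pH = 6.66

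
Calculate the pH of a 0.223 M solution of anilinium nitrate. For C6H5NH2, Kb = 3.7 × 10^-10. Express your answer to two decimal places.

pH = 2.61

C6H5NH3+ is the conjugate acid of the weak base C6H5NH2.
Ka = Kw/Kb = 1.0×10^-14 / 3.7 × 10^-10 = 2.70 × 10^-5
Let x = [H+] at equilibrium. Ka = x²/(0.223 − x).
Assume x ≪ 0.223: x ≈ √(2.70 × 10^-5 × 0.223) = 2.45 × 10^-3 M
pH = −log[H+] = −log(2.45 × 10^-3) = 2.61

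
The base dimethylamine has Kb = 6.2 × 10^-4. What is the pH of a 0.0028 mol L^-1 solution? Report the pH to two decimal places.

pH = 11.02

(CH3)2NH + H2O ⇌ (CH3)2NH2+ + OH-
From the ICE table, Kb = [OH-]²/(0.0028 − [OH-]) = 6.2 × 10^-4.
[OH-] is not negligible relative to C₀; solve [OH-]² + 0.00062·[OH-] − 1.74e-06 = 0.
[OH-] = [−0.00062 + √(0.00062² + 6.94e-06)]/2 = 1.04 × 10^-3 M
pOH = 2.98, so pH = 14.00 − pOH = 11.02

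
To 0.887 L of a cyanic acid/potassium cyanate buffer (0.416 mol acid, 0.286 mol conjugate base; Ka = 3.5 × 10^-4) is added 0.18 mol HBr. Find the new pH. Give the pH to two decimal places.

pH = 2.71

After neutralization: n(HOCN) = 0.596 mol, n(OCN-) = 0.106 mol.
pKa = −log(3.5 × 10^-4) = 3.456
pH = pKa + log(n_OCN-/n_HOCN) = 3.456 + log(0.106/0.596) = 3.456 + (-0.750)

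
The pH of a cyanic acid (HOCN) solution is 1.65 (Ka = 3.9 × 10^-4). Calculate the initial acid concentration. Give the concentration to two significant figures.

C₀ = 1.3 M

[H+] = 10^(-1.65) = 2.24 × 10^-2 M = x
Ka = x²/(C₀ − x) ⇒ C₀ = x + x²/Ka
C₀ = 2.24 × 10^-2 + (2.24 × 10^-2)²/(3.9 × 10^-4) = 1.31 M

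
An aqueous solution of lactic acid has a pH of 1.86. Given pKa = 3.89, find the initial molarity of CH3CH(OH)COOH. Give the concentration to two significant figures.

C₀ = 1.5 M

[H+] = 10^(-1.86) = 1.38 × 10^-2 M = x
Ka = 10^(−3.89) = 1.29 × 10^-4
Ka = x²/(C₀ − x) ⇒ C₀ = x + x²/Ka
C₀ = 1.38 × 10^-2 + (1.38 × 10^-2)²/(1.29 × 10^-4) = 1.49 M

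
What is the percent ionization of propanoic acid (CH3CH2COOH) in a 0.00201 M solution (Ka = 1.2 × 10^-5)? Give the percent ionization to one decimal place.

CH3CH2COOH ⇌ CH3CH2COO- + H+; let x = [H+] at equilibrium.
Solve x² + 1.2e-05x − 2.41e-08 = 0 → x = 1.49 × 10^-4 M
Fraction ionized = 1.49 × 10^-4 / 0.00201 = 0.0741 → 7.4%

7.4%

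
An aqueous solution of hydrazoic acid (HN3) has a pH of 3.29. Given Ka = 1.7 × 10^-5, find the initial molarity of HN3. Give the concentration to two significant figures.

[H+] = 10^(-3.29) = 5.13 × 10^-4 M = x
Ka = x²/(C₀ − x) ⇒ C₀ = x + x²/Ka
C₀ = 5.13 × 10^-4 + (5.13 × 10^-4)²/(1.7 × 10^-5) = 1.60 × 10^-2 M

C₀ = 1.6 × 10^-2 M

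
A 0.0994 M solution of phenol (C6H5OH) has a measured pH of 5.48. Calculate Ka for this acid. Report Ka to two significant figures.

Ka = 1.1 × 10^-10

[H+] = 10^(-5.48) = 3.31 × 10^-6 M
At equilibrium [HA] = 0.0994 − 3.31 × 10^-6 = 9.94 × 10^-2 M
Ka = [H+][A-]/[HA] = (3.31 × 10^-6)² / 9.94 × 10^-2 = 1.1 × 10^-10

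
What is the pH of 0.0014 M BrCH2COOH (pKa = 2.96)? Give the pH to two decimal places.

BrCH2COOH ⇌ BrCH2COO- + H+
Ka = 10^(−2.96) = 1.10 × 10^-3
Ka = x²/(0.0014 − x) = 1.10 × 10^-3
x is not negligible relative to C₀; solve x² + 0.0011·x − 1.54e-06 = 0.
x = [−0.0011 + √(0.0011² + 6.16e-06)]/2 = 8.07 × 10^-4 M
pH = −log[H+] = −log(8.07 × 10^-4) = 3.09

pH = 3.09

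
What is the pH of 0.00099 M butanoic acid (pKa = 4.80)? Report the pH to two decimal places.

pH = 3.93

CH3(CH2)2COOH ⇌ CH3(CH2)2COO- + H+
Ka = 10^(−4.80) = 1.58 × 10^-5
Ka = x²/(0.00099 − x) = 1.58 × 10^-5
Here C₀/Ka ≈ 62.7, so the small-x approximation fails. Use the quadratic:
x = [−1.58e-05 + √(1.58e-05² + 6.26e-08)]/2 = 1.17 × 10^-4 M
pH = −log(1.17 × 10^-4) = 3.93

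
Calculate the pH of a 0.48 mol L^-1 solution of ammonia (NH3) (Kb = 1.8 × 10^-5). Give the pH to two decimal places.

pH = 11.47

NH3 + H2O ⇌ NH4+ + OH-
From the ICE table, Kb = [OH-]²/(0.48 − [OH-]) = 1.8 × 10^-5.
Assume [OH-] ≪ 0.48: [OH-] ≈ √(1.8 × 10^-5 × 0.48) = 2.94 × 10^-3 M
Check: 0.61% ionized — well under 5%, approximation valid.
pOH = 2.53, so pH = 14.00 − pOH = 11.47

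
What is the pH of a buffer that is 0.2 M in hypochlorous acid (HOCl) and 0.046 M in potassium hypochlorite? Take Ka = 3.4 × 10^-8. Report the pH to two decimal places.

pH = 6.83

pKa = −log(3.4 × 10^-8) = 7.469
Using pH = pKa + log([base]/[acid]) with [base]/[acid] = 0.046/0.2:
pH = 7.469 + (-0.638) = 6.83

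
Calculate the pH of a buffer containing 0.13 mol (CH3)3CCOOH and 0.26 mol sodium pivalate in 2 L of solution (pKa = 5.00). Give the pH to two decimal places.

Using pH = pKa + log([base]/[acid]) with [base]/[acid] = 0.26/0.13:
pH = 5.00 + (+0.301) = 5.30

pH = 5.30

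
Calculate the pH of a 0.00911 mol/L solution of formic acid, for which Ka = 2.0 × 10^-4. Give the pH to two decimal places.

pH = 2.90

HCOOH ⇌ HCOO- + H+
Let x = [H+] at equilibrium. Ka = x²/(0.00911 − x).
x is not negligible relative to C₀; solve x² + 0.0002·x − 1.82e-06 = 0.
x = [−0.0002 + √(0.0002² + 7.29e-06)]/2 = 1.25 × 10^-3 M
pH = −log[H+] = −log(1.25 × 10^-3) = 2.90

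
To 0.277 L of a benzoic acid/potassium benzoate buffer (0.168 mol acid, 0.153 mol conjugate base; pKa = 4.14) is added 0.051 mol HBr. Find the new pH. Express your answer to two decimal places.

After neutralization: n(C6H5COOH) = 0.219 mol, n(C6H5COO-) = 0.102 mol.
Henderson–Hasselbalch with mole ratio 0.102/0.219: pH = 4.14 + (-0.332)

pH = 3.81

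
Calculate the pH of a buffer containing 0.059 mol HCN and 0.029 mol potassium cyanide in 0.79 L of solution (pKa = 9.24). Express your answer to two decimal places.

pH = 8.93

Using pH = pKa + log([base]/[acid]) with [base]/[acid] = 0.029/0.059:
pH = 9.24 + (-0.308) = 8.93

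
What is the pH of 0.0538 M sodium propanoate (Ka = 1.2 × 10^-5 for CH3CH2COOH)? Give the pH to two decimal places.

CH3CH2COO- is the conjugate base of the weak acid CH3CH2COOH.
Kb = Kw/Ka = 1.0×10^-14 / 1.2 × 10^-5 = 8.33 × 10^-10
From the ICE table, Kb = [OH-]²/(0.0538 − [OH-]) = 8.33 × 10^-10.
Since Kb ≪ C₀, [OH-] ≈ √(Kb·C₀) = 6.69 × 10^-6 M.
Check: 0.012% ionized — well under 5%, approximation valid.
pOH = −log(6.69 × 10^-6) = 5.17; pH = 14.00 − 5.17 = 8.83

pH = 8.83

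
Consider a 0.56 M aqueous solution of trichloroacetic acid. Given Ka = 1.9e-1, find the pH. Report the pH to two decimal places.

Cl3CCOOH ⇌ Cl3CCOO- + H+
Ka = [H+]²/(0.56 − [H+]) = 1.9 × 10^-1
[H+] is not negligible relative to C₀; solve [H+]² + 0.19·[H+] − 0.106 = 0.
[H+] = [−0.19 + √(0.19² + 0.426)]/2 = 2.45 × 10^-1 M
pH = −log(2.45 × 10^-1) = 0.61

pH = 0.61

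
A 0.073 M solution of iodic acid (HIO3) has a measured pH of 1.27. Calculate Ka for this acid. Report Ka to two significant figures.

[H+] = 10^(-1.27) = 5.37 × 10^-2 M
At equilibrium [HA] = 0.073 − 5.37 × 10^-2 = 1.93 × 10^-2 M
Ka = [H+][A-]/[HA] = (5.37 × 10^-2)² / 1.93 × 10^-2 = 1.5 × 10^-1

Ka = 1.5 × 10^-1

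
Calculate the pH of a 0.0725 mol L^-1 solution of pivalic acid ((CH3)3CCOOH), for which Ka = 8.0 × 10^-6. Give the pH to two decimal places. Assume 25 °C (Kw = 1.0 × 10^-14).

pH = 3.12

(CH3)3CCOOH ⇌ (CH3)3CCOO- + H+
Ka = [H+]²/(0.0725 − [H+]) = 8.0 × 10^-6
Since Ka ≪ C₀, [H+] ≈ √(Ka·C₀) = 7.62 × 10^-4 M.
pH = −log(7.62 × 10^-4) = 3.12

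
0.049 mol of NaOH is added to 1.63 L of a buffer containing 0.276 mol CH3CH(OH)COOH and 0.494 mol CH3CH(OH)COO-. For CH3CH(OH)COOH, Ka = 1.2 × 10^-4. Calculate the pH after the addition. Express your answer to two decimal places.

OH- converts CH3CH(OH)COOH to CH3CH(OH)COO-: CH3CH(OH)COOH → 0.227 mol, CH3CH(OH)COO- → 0.543 mol.
pKa = −log(1.2 × 10^-4) = 3.921
pH = pKa + log([A⁻]/[HA]) = 3.921 + log(0.543/0.227) = 3.921 +0.379

pH = 4.30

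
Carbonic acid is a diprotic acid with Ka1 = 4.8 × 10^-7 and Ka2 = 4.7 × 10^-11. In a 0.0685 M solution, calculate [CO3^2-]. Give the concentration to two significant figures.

4.7 × 10^-11 M

First ionization gives [H+] ≈ [HCO3-] = 1.81 × 10^-4 M.
Second step: Ka2 = [H+][CO3^2-]/[HCO3-] ≈ [CO3^2-] (since [H+] ≈ [HCO3-]).
So [CO3^2-] ≈ Ka2.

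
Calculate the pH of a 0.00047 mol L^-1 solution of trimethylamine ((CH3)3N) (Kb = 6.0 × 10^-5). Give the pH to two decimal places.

pH = 10.15

(CH3)3N + H2O ⇌ (CH3)3NH+ + OH-
From the ICE table, Kb = x²/(0.00047 − x) = 6.0 × 10^-5.
x is not negligible relative to C₀; solve x² + 6e-05·x − 2.82e-08 = 0.
x = [−6e-05 + √(6e-05² + 1.13e-07)]/2 = 1.41 × 10^-4 M
pOH = −log(1.41 × 10^-4) = 3.85; pH = 14.00 − 3.85 = 10.15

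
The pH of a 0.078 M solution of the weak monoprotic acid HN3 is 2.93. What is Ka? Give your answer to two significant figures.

Ka = 1.8 × 10^-5

[H+] = 10^(-2.93) = 1.17 × 10^-3 M
At equilibrium [HA] = 0.078 − 1.17 × 10^-3 = 7.68 × 10^-2 M
Ka = [H+][A-]/[HA] = (1.17 × 10^-3)² / 7.68 × 10^-2 = 1.8 × 10^-5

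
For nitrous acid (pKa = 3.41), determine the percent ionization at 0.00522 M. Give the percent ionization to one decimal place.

23.8%

HNO2 ⇌ NO2- + H+; let x = [H+] at equilibrium.
Ka = 10^(−3.41) = 3.89 × 10^-4
Ka = x²/(C₀ − x); solving the quadratic gives x = 1.24 × 10^-3 M.
Fraction ionized = 1.24 × 10^-3 / 0.00522 = 0.2375 → 23.8%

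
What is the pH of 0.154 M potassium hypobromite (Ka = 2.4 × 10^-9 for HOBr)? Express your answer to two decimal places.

OBr- is the conjugate base of the weak acid HOBr.
Kb = Kw/Ka = 1.0×10^-14 / 2.4 × 10^-9 = 4.17 × 10^-6
Kb = [OH-]²/(0.154 − [OH-]) = 4.17 × 10^-6
Assume [OH-] ≪ 0.154: [OH-] ≈ √(4.17 × 10^-6 × 0.154) = 8.01 × 10^-4 M
pOH = 3.10, so pH = 14.00 − pOH = 10.90

pH = 10.90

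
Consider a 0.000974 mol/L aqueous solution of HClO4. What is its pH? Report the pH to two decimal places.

HClO4 is a strong acid and dissociates completely, so [H+] = 0.000974 M.
pH = -log(0.000974) = 3.01

pH = 3.01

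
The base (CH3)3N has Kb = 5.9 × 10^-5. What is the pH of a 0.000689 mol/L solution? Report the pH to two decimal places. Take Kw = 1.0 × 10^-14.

(CH3)3N + H2O ⇌ (CH3)3NH+ + OH-
From the ICE table, Kb = [OH-]²/(0.000689 − [OH-]) = 5.9 × 10^-5.
[OH-] is not negligible relative to C₀; solve [OH-]² + 5.9e-05·[OH-] − 4.07e-08 = 0.
[OH-] = (−Kb + √(Kb² + 4·Kb·C₀))/2 = 1.74 × 10^-4 M
pOH = −log(1.74 × 10^-4) = 3.76; pH = 14.00 − 3.76 = 10.24

pH = 10.24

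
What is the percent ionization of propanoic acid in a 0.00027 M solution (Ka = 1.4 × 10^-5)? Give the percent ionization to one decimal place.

20.3%

CH3CH2COOH ⇌ CH3CH2COO- + H+; let x = [H+] at equilibrium.
Solve x² + 1.4e-05x − 3.78e-09 = 0 → x = 5.49 × 10^-5 M
% ionization = x/C₀ × 100% = 5.49 × 10^-5/0.00027 × 100% = 20.3%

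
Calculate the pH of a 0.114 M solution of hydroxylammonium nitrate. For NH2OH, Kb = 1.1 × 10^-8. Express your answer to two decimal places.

NH3OH+ is the conjugate acid of the weak base NH2OH.
Ka = Kw/Kb = 1.0×10^-14 / 1.1 × 10^-8 = 9.09 × 10^-7
From the ICE table, Ka = [H+]²/(0.114 − [H+]) = 9.09 × 10^-7.
Neglecting [H+] in the denominator: [H+] = √(9.09 × 10^-7 × 0.114) = 3.22 × 10^-4 M
Check: 0.28% ionized — well under 5%, approximation valid.
pH = −log[H+] = −log(3.22 × 10^-4) = 3.49

pH = 3.49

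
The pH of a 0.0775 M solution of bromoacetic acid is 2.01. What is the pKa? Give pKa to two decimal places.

pKa = 2.85

[H+] = 10^(-2.01) = 9.77 × 10^-3 M
At equilibrium [HA] = 0.0775 − 9.77 × 10^-3 = 6.77 × 10^-2 M
Ka = [H+][A-]/[HA] = (9.77 × 10^-3)² / 6.77 × 10^-2 = 1.41 × 10^-3
pKa = -log(1.41 × 10^-3) = 2.85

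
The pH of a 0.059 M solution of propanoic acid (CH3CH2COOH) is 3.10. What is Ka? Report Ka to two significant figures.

Ka = 1.1 × 10^-5

[H+] = 10^(-3.10) = 7.94 × 10^-4 M
At equilibrium [HA] = 0.059 − 7.94 × 10^-4 = 5.82 × 10^-2 M
Ka = [H+][A-]/[HA] = (7.94 × 10^-4)² / 5.82 × 10^-2 = 1.1 × 10^-5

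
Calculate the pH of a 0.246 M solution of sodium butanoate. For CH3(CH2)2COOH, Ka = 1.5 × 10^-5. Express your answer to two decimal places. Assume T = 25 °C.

pH = 9.11

CH3(CH2)2COO- is the conjugate base of the weak acid CH3(CH2)2COOH.
Kb = Kw/Ka = 1.0×10^-14 / 1.5 × 10^-5 = 6.67 × 10^-10
From the ICE table, Kb = [OH-]²/(0.246 − [OH-]) = 6.67 × 10^-10.
Assume [OH-] ≪ 0.246: [OH-] ≈ √(6.67 × 10^-10 × 0.246) = 1.28 × 10^-5 M
([OH-]/C₀ = 0.0052% < 5%, so the approximation holds.)
pOH = −log(1.28 × 10^-5) = 4.89; pH = 14.00 − 4.89 = 9.11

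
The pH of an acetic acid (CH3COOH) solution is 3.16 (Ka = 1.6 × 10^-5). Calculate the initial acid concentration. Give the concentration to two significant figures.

[H+] = 10^(-3.16) = 6.92 × 10^-4 M = x
Ka = x²/(C₀ − x) ⇒ C₀ = x + x²/Ka
C₀ = 6.92 × 10^-4 + (6.92 × 10^-4)²/(1.6 × 10^-5) = 3.06 × 10^-2 M

C₀ = 3.1 × 10^-2 M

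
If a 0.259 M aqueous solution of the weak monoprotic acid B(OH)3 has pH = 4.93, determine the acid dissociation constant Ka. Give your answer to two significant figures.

Ka = 5.3 × 10^-10

[H+] = 10^(-4.93) = 1.17 × 10^-5 M
At equilibrium [HA] = 0.259 − 1.17 × 10^-5 = 2.59 × 10^-1 M
Ka = [H+][A-]/[HA] = (1.17 × 10^-5)² / 2.59 × 10^-1 = 5.3 × 10^-10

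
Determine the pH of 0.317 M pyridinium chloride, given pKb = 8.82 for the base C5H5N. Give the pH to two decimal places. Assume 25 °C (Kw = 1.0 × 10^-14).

C5H5NH+ is the conjugate acid of the weak base C5H5N.
Kb = 10^(−8.82) = 1.51 × 10^-9
Ka = Kw/Kb = 1.0×10^-14 / 1.51 × 10^-9 = 6.62 × 10^-6
From the ICE table, Ka = x²/(0.317 − x) = 6.62 × 10^-6.
Neglecting x in the denominator: x = √(6.62 × 10^-6 × 0.317) = 1.45 × 10^-3 M
pH = −log(1.45 × 10^-3) = 2.84

pH = 2.84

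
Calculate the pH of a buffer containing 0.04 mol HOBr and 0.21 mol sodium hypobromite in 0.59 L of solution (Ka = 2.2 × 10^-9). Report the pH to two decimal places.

pKa = −log(2.2 × 10^-9) = 8.658
Using pH = pKa + log([base]/[acid]) with [base]/[acid] = 0.21/0.04:
pH = 8.658 + (+0.720) = 9.38

pH = 9.38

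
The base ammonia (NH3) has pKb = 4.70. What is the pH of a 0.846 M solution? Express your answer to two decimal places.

pH = 11.61

NH3 + H2O ⇌ NH4+ + OH-
Kb = 10^(−4.70) = 2.00 × 10^-5
From the ICE table, Kb = x²/(0.846 − x) = 2.00 × 10^-5.
Since Kb ≪ C₀, x ≈ √(Kb·C₀) = 4.11 × 10^-3 M.
Check: 0.49% ionized — well under 5%, approximation valid.
pOH = 2.39, so pH = 14.00 − pOH = 11.61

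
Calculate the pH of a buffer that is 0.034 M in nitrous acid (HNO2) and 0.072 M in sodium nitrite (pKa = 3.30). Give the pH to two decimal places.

pH = 3.63

pH = pKa + log([A⁻]/[HA]) = 3.30 + log(0.072/0.034)
pH = 3.30 + (+0.326) = 3.63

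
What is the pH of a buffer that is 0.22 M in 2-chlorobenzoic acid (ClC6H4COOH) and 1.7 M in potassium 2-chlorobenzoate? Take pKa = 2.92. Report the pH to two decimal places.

pH = 3.81

Henderson–Hasselbalch: pH = pKa + log([ClC6H4COO-]/[ClC6H4COOH]) = 2.92 + log(1.7/0.22)
pH = 2.92 + (+0.888) = 3.81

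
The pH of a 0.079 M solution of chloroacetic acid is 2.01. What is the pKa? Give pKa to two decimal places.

pKa = 2.86

[H+] = 10^(-2.01) = 9.77 × 10^-3 M
At equilibrium [HA] = 0.079 − 9.77 × 10^-3 = 6.92 × 10^-2 M
Ka = [H+][A-]/[HA] = (9.77 × 10^-3)² / 6.92 × 10^-2 = 1.38 × 10^-3
pKa = -log(1.38 × 10^-3) = 2.86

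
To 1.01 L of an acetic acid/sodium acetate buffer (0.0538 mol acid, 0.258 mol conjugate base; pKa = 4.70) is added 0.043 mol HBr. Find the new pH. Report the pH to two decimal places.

After neutralization: n(CH3COOH) = 0.0968 mol, n(CH3COO-) = 0.215 mol.
Henderson–Hasselbalch with mole ratio 0.215/0.0968: pH = 4.70 + (+0.347)

pH = 5.05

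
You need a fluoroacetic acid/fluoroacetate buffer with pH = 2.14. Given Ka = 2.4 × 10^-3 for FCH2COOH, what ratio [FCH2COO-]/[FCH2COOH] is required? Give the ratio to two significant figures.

pKa = -log(2.4 × 10^-3) = 2.620
pH = pKa + log(r) ⇒ log(r) = 2.14 − 2.620 = -0.480
r = [FCH2COO-]/[FCH2COOH] = 10^(-0.480) = 0.331

ratio = 0.33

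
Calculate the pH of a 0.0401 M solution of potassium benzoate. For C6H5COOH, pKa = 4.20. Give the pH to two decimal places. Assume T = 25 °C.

pH = 8.40

C6H5COO- is the conjugate base of the weak acid C6H5COOH.
Ka = 10^(−4.20) = 6.31 × 10^-5
Kb = Kw/Ka = 1.0×10^-14 / 6.31 × 10^-5 = 1.58 × 10^-10
Let x = [OH-] at equilibrium. Kb = x²/(0.0401 − x).
Assume x ≪ 0.0401: x ≈ √(1.58 × 10^-10 × 0.0401) = 2.52 × 10^-6 M
pOH = −log(2.52 × 10^-6) = 5.60; pH = 14.00 − 5.60 = 8.40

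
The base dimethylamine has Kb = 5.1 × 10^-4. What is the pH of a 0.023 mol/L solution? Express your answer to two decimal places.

(CH3)2NH + H2O ⇌ (CH3)2NH2+ + OH-
From the ICE table, Kb = x²/(0.023 − x) = 5.1 × 10^-4.
Here C₀/Kb ≈ 45.1, so the small-x approximation fails. Use the quadratic:
x = [−0.00051 + √(0.00051² + 4.69e-05)]/2 = 3.18 × 10^-3 M
pOH = 2.50, so pH = 14.00 − pOH = 11.50

pH = 11.50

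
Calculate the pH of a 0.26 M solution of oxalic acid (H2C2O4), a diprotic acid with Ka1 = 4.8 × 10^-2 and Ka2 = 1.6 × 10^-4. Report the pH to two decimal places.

Ka1 ≫ Ka2, so treat the first dissociation as the only significant source of H+.
Ka1 = x²/(0.26 − x) = 4.8 × 10^-2
Solving the quadratic: x = (−Ka1 + √(Ka1² + 4·Ka1·C₀))/2 = 9.03 × 10^-2 M
pH = −log(9.03 × 10^-2) = 1.04

pH = 1.04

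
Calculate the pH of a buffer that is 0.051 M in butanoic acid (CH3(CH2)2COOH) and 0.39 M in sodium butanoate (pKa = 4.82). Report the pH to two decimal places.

pH = 5.70

Using pH = pKa + log([base]/[acid]) with [base]/[acid] = 0.39/0.051:
pH = 4.82 + (+0.883) = 5.70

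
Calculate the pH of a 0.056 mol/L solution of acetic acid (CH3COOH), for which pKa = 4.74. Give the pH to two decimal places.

CH3COOH ⇌ CH3COO- + H+
Ka = 10^(−4.74) = 1.82 × 10^-5
From the ICE table, Ka = x²/(0.056 − x) = 1.82 × 10^-5.
Neglecting x in the denominator: x = √(1.82 × 10^-5 × 0.056) = 1.01 × 10^-3 M
pH = −log[H+] = −log(1.01 × 10^-3) = 3.00

pH = 3.00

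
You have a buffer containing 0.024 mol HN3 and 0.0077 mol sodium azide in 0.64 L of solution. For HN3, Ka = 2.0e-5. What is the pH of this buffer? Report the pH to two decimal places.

pKa = −log(2.0 × 10^-5) = 4.699
Henderson–Hasselbalch: pH = pKa + log([N3-]/[HN3]) = 4.699 + log(0.0077/0.024)
pH = 4.699 + (-0.494) = 4.21

pH = 4.21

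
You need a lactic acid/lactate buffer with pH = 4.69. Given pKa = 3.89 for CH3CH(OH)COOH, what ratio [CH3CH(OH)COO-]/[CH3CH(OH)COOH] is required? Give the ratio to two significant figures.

pH = pKa + log(r) ⇒ log(r) = 4.69 − 3.89 = +0.80
r = [CH3CH(OH)COO-]/[CH3CH(OH)COOH] = 10^(+0.80) = 6.31

ratio = 6.3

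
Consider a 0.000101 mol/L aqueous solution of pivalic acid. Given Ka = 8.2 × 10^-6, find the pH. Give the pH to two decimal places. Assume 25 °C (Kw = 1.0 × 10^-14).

pH = 4.60

(CH3)3CCOOH ⇌ (CH3)3CCOO- + H+
Ka = [H+]²/(0.000101 − [H+]) = 8.2 × 10^-6
[H+] is not negligible relative to C₀; solve [H+]² + 8.2e-06·[H+] − 8.28e-10 = 0.
[H+] = [−8.2e-06 + √(8.2e-06² + 3.31e-09)]/2 = 2.50 × 10^-5 M
pH = −log(2.50 × 10^-5) = 4.60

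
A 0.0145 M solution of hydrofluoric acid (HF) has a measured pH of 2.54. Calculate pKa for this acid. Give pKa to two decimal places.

[H+] = 10^(-2.54) = 2.88 × 10^-3 M
At equilibrium [HA] = 0.0145 − 2.88 × 10^-3 = 1.16 × 10^-2 M
Ka = [H+][A-]/[HA] = (2.88 × 10^-3)² / 1.16 × 10^-2 = 7.15 × 10^-4
pKa = -log(7.15 × 10^-4) = 3.15

pKa = 3.15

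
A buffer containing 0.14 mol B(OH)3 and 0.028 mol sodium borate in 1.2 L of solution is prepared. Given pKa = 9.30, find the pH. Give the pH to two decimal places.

pH = 8.60

pH = pKa + log([A⁻]/[HA]) = 9.30 + log(0.028/0.14)
pH = 9.30 + (-0.699) = 8.60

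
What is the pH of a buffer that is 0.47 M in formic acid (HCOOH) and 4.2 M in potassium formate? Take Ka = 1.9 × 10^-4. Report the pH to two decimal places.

pKa = −log(1.9 × 10^-4) = 3.721
Henderson–Hasselbalch: pH = pKa + log([HCOO-]/[HCOOH]) = 3.721 + log(4.2/0.47)
pH = 3.721 + (+0.951) = 4.67

pH = 4.67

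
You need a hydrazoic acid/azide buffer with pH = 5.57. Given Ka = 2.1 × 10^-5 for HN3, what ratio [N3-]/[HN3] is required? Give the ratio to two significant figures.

ratio = 7.8

pKa = -log(2.1 × 10^-5) = 4.678
pH = pKa + log(r) ⇒ log(r) = 5.57 − 4.678 = +0.892
r = [N3-]/[HN3] = 10^(+0.892) = 7.8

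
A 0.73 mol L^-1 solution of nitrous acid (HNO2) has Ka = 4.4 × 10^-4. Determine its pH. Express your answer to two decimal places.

pH = 1.75

HNO2 ⇌ NO2- + H+
From the ICE table, Ka = [H+]²/(0.73 − [H+]) = 4.4 × 10^-4.
Assume [H+] ≪ 0.73: [H+] ≈ √(4.4 × 10^-4 × 0.73) = 1.79 × 10^-2 M
Check: 2.5% ionized — well under 5%, approximation valid.
pH = −log[H+] = −log(1.79 × 10^-2) = 1.75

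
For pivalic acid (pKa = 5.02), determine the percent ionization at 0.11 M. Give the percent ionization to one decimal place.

0.9%

(CH3)3CCOOH ⇌ (CH3)3CCOO- + H+; let x = [H+] at equilibrium.
Ka = 10^(−5.02) = 9.55 × 10^-6
x ≈ √(Ka·C₀) = √(9.55 × 10^-6 × 0.11) = 1.02 × 10^-3 M
Fraction ionized = 1.02 × 10^-3 / 0.11 = 0.0093 → 0.9%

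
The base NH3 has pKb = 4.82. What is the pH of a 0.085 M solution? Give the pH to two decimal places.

pH = 11.05

NH3 + H2O ⇌ NH4+ + OH-
Kb = 10^(−4.82) = 1.51 × 10^-5
From the ICE table, Kb = [OH-]²/(0.085 − [OH-]) = 1.51 × 10^-5.
Since Kb ≪ C₀, [OH-] ≈ √(Kb·C₀) = 1.13 × 10^-3 M.
Check: 1.3% ionized — well under 5%, approximation valid.
pOH = −log(1.13 × 10^-3) = 2.95; pH = 14.00 − 2.95 = 11.05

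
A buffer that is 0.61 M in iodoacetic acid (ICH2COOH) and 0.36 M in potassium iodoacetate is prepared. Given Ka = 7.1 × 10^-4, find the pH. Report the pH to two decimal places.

pKa = −log(7.1 × 10^-4) = 3.149
Henderson–Hasselbalch: pH = pKa + log([ICH2COO-]/[ICH2COOH]) = 3.149 + log(0.36/0.61)
pH = 3.149 + (-0.229) = 2.92

pH = 2.92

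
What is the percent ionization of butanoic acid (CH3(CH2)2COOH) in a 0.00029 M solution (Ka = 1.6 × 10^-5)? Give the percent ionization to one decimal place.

20.9%

CH3(CH2)2COOH ⇌ CH3(CH2)2COO- + H+; let x = [H+] at equilibrium.
Ka = x²/(C₀ − x); solving the quadratic gives x = 6.06 × 10^-5 M.
Fraction ionized = 6.06 × 10^-5 / 0.00029 = 0.2090 → 20.9%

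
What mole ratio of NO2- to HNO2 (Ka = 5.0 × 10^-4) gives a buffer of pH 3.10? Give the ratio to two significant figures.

ratio = 0.63

pKa = -log(5.0 × 10^-4) = 3.301
pH = pKa + log(r) ⇒ log(r) = 3.10 − 3.301 = -0.201
r = [NO2-]/[HNO2] = 10^(-0.201) = 0.63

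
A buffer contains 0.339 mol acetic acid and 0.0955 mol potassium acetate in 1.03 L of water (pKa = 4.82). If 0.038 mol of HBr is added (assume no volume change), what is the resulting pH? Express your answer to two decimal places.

pH = 4.00

Added H+ converts CH3COO- to CH3COOH: CH3COOH → 0.377 mol, CH3COO- → 0.0575 mol.
pH = pKa + log([A⁻]/[HA]) = 4.82 + log(0.0575/0.377) = 4.82 -0.817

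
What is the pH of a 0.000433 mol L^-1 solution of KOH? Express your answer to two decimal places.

KOH is a strong base; [OH-] = 0.000433 M.
pOH = -log(0.000433) = 3.36
pH = 14.00 - 3.36 = 10.64

pH = 10.64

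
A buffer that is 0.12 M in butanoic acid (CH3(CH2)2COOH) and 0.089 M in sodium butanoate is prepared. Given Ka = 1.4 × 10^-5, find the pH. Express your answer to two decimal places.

pKa = −log(1.4 × 10^-5) = 4.854
Using pH = pKa + log([base]/[acid]) with [base]/[acid] = 0.089/0.12:
pH = 4.854 + (-0.130) = 4.72

pH = 4.72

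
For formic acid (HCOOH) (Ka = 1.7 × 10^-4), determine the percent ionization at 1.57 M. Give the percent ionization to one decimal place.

1.0%

HCOOH ⇌ HCOO- + H+; let x = [H+] at equilibrium.
x ≈ √(Ka·C₀) = √(1.7 × 10^-4 × 1.57) = 1.63 × 10^-2 M
% ionization = x/C₀ × 100% = 1.63 × 10^-2/1.57 × 100% = 1.0%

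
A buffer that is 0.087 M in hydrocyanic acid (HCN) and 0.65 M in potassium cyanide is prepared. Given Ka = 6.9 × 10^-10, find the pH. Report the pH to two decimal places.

pKa = −log(6.9 × 10^-10) = 9.161
pH = pKa + log([A⁻]/[HA]) = 9.161 + log(0.65/0.087)
pH = 9.161 + (+0.873) = 10.03

pH = 10.03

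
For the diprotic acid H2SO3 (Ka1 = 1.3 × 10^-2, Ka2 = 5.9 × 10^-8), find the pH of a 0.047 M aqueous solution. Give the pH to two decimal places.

Ka1 ≫ Ka2, so treat the first dissociation as the only significant source of H+.
Ka1 = x²/(0.047 − x) = 1.3 × 10^-2
Solving the quadratic: x = (−Ka1 + √(Ka1² + 4·Ka1·C₀))/2 = 1.91 × 10^-2 M
pH = −log(1.91 × 10^-2) = 1.72

pH = 1.72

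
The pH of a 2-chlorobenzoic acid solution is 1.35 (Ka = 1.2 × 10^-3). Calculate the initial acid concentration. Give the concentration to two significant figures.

[H+] = 10^(-1.35) = 4.47 × 10^-2 M = x
Ka = x²/(C₀ − x) ⇒ C₀ = x + x²/Ka
C₀ = 4.47 × 10^-2 + (4.47 × 10^-2)²/(1.2 × 10^-3) = 1.71 M

C₀ = 1.7 M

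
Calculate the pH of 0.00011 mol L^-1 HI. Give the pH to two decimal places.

pH = 3.96

HI is a strong acid and dissociates completely, so [H+] = 0.00011 M.
pH = -log(0.00011) = 3.96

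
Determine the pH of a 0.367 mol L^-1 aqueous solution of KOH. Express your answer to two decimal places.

KOH is a strong base; [OH-] = 0.367 M.
pOH = -log(0.367) = 0.44
pH = 14.00 - 0.44 = 13.56

pH = 13.56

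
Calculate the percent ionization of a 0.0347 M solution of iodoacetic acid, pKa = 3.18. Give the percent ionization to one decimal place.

12.9%

ICH2COOH ⇌ ICH2COO- + H+; let x = [H+] at equilibrium.
Ka = 10^(−3.18) = 6.61 × 10^-4
Solve x² + 0.000661x − 2.29e-05 = 0 → x = 4.47 × 10^-3 M
Fraction ionized = 4.47 × 10^-3 / 0.0347 = 0.1288 → 12.9%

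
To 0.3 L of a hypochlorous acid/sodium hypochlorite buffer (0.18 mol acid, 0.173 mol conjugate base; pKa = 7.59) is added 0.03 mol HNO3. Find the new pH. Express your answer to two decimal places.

After neutralization: n(HOCl) = 0.21 mol, n(OCl-) = 0.143 mol.
pH = pKa + log(n_OCl-/n_HOCl) = 7.59 + log(0.143/0.21) = 7.59 + (-0.167)

pH = 7.42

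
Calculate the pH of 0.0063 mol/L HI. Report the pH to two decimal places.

pH = 2.20

HI is a strong acid and dissociates completely, so [H+] = 0.0063 M.
pH = -log(0.0063) = 2.20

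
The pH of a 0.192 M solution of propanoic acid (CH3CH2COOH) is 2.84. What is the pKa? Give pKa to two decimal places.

pKa = 4.96

[H+] = 10^(-2.84) = 1.45 × 10^-3 M
At equilibrium [HA] = 0.192 − 1.45 × 10^-3 = 1.91 × 10^-1 M
Ka = [H+][A-]/[HA] = (1.45 × 10^-3)² / 1.91 × 10^-1 = 1.10 × 10^-5
pKa = -log(1.10 × 10^-5) = 4.96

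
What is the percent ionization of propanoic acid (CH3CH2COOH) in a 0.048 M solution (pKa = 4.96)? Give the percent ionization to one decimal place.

CH3CH2COOH ⇌ CH3CH2COO- + H+; let x = [H+] at equilibrium.
Ka = 10^(−4.96) = 1.10 × 10^-5
x ≈ √(Ka·C₀) = √(1.10 × 10^-5 × 0.048) = 7.27 × 10^-4 M
Fraction ionized = 7.27 × 10^-4 / 0.048 = 0.0151 → 1.5%

1.5%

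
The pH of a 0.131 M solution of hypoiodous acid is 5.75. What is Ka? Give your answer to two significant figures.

Ka = 2.4 × 10^-11

[H+] = 10^(-5.75) = 1.78 × 10^-6 M
At equilibrium [HA] = 0.131 − 1.78 × 10^-6 = 1.31 × 10^-1 M
Ka = [H+][A-]/[HA] = (1.78 × 10^-6)² / 1.31 × 10^-1 = 2.4 × 10^-11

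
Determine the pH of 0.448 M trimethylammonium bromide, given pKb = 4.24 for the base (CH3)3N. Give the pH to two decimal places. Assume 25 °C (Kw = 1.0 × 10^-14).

pH = 5.05

(CH3)3NH+ is the conjugate acid of the weak base (CH3)3N.
Kb = 10^(−4.24) = 5.75 × 10^-5
Ka = Kw/Kb = 1.0×10^-14 / 5.75 × 10^-5 = 1.74 × 10^-10
From the ICE table, Ka = [H+]²/(0.448 − [H+]) = 1.74 × 10^-10.
Assume [H+] ≪ 0.448: [H+] ≈ √(1.74 × 10^-10 × 0.448) = 8.83 × 10^-6 M
([H+]/C₀ = 0.002% < 5%, so the approximation holds.)
pH = −log[H+] = −log(8.83 × 10^-6) = 5.05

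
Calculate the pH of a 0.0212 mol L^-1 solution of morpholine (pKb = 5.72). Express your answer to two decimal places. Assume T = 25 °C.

C4H8ONH + H2O ⇌ C4H8ONH2+ + OH-
Kb = 10^(−5.72) = 1.91 × 10^-6
Kb = x²/(0.0212 − x) = 1.91 × 10^-6
Neglecting x in the denominator: x = √(1.91 × 10^-6 × 0.0212) = 2.01 × 10^-4 M
(x/C₀ = 0.95% < 5%, so the approximation holds.)
pOH = −log(2.01 × 10^-4) = 3.70; pH = 14.00 − 3.70 = 10.30

pH = 10.30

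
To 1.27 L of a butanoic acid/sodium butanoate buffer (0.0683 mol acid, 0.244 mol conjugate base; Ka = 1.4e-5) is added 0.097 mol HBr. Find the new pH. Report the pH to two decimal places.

After neutralization: n(CH3(CH2)2COOH) = 0.165 mol, n(CH3(CH2)2COO-) = 0.147 mol.
pKa = −log(1.4 × 10^-5) = 4.854
pH = pKa + log([A⁻]/[HA]) = 4.854 + log(0.147/0.165) = 4.854 -0.050

pH = 4.80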